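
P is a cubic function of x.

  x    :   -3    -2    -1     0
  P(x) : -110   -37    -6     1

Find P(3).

Write P(x) = ax³ + bx² + cx + d; the 4 given values yield a linear system in the 4 coefficients.
Solving, P(x) = 3x³ - 3x² + x + 1.
Then P(3) = 58.

58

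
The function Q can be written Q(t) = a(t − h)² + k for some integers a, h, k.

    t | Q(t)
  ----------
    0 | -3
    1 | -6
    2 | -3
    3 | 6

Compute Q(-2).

First differences -3, 3, 9; second difference 6 = 2a, so a = 3.
Expanding, the t-coefficient is −2ah = -6h; matching it to the data gives h = 1, and then k = -6.
So Q(t) = 3(t − 1)² − 6.
Q(-2) = 3·(-3)² − 6 = 21.

21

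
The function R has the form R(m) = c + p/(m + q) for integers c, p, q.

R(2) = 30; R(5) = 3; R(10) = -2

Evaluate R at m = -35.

-7

(R(m) − c)(m + q) = p for each data point; the three points give a linear system in c and q, then p follows.
Solving: c = -6, q = -1, p = 36, so R(m) = -6 + 36/(m − 1).
Then R(-35) = -6 + 36/(-36) = -7.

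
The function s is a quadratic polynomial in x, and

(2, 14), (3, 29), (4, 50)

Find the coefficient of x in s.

Write s(x) = ax² + bx + c; the 3 given values yield a linear system in the 3 coefficients.
Solving, s(x) = 3x² + 2.
The coefficient of x is 0.

0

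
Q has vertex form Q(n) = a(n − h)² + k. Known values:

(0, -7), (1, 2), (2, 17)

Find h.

-1

First differences 9, 15; second difference 6 = 2a, so a = 3.
Expanding, the n-coefficient is −2ah = -6h; matching it to the data gives h = -1, and then k = -10.
So Q(n) = 3(n + 1)² − 10.
Hence h = -1.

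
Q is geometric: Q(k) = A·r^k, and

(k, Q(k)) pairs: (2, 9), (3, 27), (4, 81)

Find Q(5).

243

Consecutive ratio: 27/9 = 3, and 81/27 = 3, so r = 3.
Then A·3^2 = 9 gives A = 1, and Q(k) = 1·3^k.
Q(5) = 1·3^5 = 243.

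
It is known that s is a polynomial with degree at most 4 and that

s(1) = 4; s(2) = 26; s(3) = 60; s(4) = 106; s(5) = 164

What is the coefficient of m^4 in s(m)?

First differences: 22, 34, 46, 58. Second differences: 12, 12, 12.
Level-2 differences are constant, so s has degree 2.
Fitting a degree-2 polynomial gives s(m) = 6m² + 4m - 6.
The coefficient of m^4 is 0.

0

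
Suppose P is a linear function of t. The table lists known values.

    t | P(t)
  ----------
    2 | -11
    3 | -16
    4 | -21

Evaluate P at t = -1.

Write P(t) = at + b; the 3 given values yield a linear system in the 2 coefficients.
Solving, P(t) = -5t - 1.
Then P(-1) = 4.

4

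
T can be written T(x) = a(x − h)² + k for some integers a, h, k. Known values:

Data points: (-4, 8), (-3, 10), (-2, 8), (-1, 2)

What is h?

First differences 2, -2, -6; second difference -4 = 2a, so a = -2.
Expanding, the x-coefficient is −2ah = 4h; matching it to the data gives h = -3, and then k = 10.
So T(x) = -2(x + 3)² + 10.
Hence h = -3.

-3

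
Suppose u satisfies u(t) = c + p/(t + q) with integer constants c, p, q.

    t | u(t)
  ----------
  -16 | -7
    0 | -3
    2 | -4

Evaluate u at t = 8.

-5

(u(t) − c)(t + q) = p for each data point; the three points give a linear system in c and q, then p follows.
Solving: c = -6, q = 4, p = 12, so u(t) = -6 + 12/(t + 4).
Then u(8) = -6 + 12/12 = -5.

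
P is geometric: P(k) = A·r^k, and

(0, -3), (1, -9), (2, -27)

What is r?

Consecutive ratio: -9/(-3) = 3, and -27/(-9) = 3, so r = 3.
Then A·3^0 = -3 gives A = -3, and P(k) = -3·3^k.

3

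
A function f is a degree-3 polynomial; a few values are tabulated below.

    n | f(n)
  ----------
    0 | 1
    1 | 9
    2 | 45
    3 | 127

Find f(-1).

Write f(n) = an³ + bn² + cn + d; the 4 given values yield a linear system in the 4 coefficients.
Solving, f(n) = 3n³ + 5n² + 1.
Then f(-1) = 3.

3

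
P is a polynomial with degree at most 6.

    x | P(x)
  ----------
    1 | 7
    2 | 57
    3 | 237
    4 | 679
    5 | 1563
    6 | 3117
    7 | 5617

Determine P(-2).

Write P(x) = ax^6 + bx^5 + cx^4 + dx³ + ex² + px + q; the 7 given values yield a linear system in the 7 coefficients.
Solving, the top 2 coefficients vanish, and P(x) = 2x^4 + 2x³ + 3x² - 3x + 3.
Then P(-2) = 37.

37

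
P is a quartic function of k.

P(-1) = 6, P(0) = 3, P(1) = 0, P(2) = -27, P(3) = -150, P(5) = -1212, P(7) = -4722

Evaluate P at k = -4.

Write P(k) = ak^4 + bk³ + ck² + dk + e; the 7 given values yield a linear system in the 5 coefficients.
Solving, P(k) = -2k^4 + 2k² - 3k + 3.
Then P(-4) = -465.

-465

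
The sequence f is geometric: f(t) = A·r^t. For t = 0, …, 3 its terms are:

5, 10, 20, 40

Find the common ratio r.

2

Consecutive ratio: 10/5 = 2, and 20/10 = 2, so r = 2.
Then A·2^0 = 5 gives A = 5, and f(t) = 5·2^t.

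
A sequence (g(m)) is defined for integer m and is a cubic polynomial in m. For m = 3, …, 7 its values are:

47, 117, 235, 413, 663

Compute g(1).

3

First differences: 70, 118, 178, 250. Second differences: 48, 60, 72. Third differences: 12, 12.
Level-3 differences are constant, so g has degree 3.
Fitting a degree-3 polynomial gives g(m) = 2m³ - 4m + 5.
Then g(1) = 3.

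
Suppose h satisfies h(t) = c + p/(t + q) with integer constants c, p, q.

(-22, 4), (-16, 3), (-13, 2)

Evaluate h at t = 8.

(h(t) − c)(t + q) = p for each data point; the three points give a linear system in c and q, then p follows.
Solving: c = 6, q = 4, p = 36, so h(t) = 6 + 36/(t + 4).
Then h(8) = 6 + 36/12 = 9.

9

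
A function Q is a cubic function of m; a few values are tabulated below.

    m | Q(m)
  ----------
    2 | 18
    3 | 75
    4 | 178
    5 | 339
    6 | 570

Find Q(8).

1290

First differences: 57, 103, 161, 231. Second differences: 46, 58, 70. Third differences: 12, 12.
Level-3 differences are constant, so Q has degree 3.
Fitting a degree-3 polynomial gives Q(m) = 2m³ + 5m² - 6m - 6.
Then Q(8) = 1290.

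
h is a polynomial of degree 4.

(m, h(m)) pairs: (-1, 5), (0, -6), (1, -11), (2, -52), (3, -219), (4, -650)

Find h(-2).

16

First differences: -11, -5, -41, -167, -431. Second differences: 6, -36, -126, -264. Third differences: -42, -90, -138. Fourth differences: -48, -48.
Level-4 differences are constant, so h has degree 4.
Fitting a degree-4 polynomial gives h(m) = -2m^4 - 3m³ + 5m² - 5m - 6.
Then h(-2) = 16.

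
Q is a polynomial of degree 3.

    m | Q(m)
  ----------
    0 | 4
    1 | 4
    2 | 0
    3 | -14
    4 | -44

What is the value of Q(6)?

First differences: 0, -4, -14, -30. Second differences: -4, -10, -16. Third differences: -6, -6.
Level-3 differences are constant, so Q has degree 3.
Fitting a degree-3 polynomial gives Q(m) = -m³ + m² + 4.
Then Q(6) = -176.

-176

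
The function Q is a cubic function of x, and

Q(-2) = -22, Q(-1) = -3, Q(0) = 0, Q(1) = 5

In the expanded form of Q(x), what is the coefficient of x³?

Write Q(x) = ax³ + bx² + cx + d; the 4 given values yield a linear system in the 4 coefficients.
Solving, Q(x) = 3x³ + x² + x.
The coefficient of x³ is 3.

3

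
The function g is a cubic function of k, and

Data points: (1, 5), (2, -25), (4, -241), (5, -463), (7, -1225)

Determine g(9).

-2531

Write g(k) = ak³ + bk² + ck + d; the 5 given values yield a linear system in the 4 coefficients.
Solving, g(k) = -3k³ - 5k² + 6k + 7.
Then g(9) = -2531.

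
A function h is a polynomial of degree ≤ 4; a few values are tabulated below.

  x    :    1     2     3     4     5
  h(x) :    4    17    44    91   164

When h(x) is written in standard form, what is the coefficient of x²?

1

First differences: 13, 27, 47, 73. Second differences: 14, 20, 26. Third differences: 6, 6.
Level-3 differences are constant, so h has degree 3.
Fitting a degree-3 polynomial gives h(x) = x³ + x² + 3x - 1.
The coefficient of x² is 1.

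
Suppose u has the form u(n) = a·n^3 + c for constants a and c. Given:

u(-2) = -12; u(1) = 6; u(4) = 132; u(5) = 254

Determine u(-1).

2

From u(-2) = -12 and u(1) = 6: -8a + c = -12 and 1a + c = 6.
Subtracting: 9a = 18, so a = 2; then c = -12 − 2·(-8) = 4.
So u(n) = 2n³ + 4, and u(-1) = 2.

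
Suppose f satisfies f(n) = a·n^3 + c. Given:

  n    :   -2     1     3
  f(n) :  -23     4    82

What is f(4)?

From f(-2) = -23 and f(1) = 4: -8a + c = -23 and 1a + c = 4.
Subtracting: 9a = 27, so a = 3; then c = -23 − 3·(-8) = 1.
So f(n) = 3n³ + 1, and f(4) = 193.

193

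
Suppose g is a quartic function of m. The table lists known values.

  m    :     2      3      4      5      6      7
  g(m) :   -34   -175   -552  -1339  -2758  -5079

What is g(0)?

-4

First differences: -141, -377, -787, -1419, -2321. Second differences: -236, -410, -632, -902. Third differences: -174, -222, -270. Fourth differences: -48, -48.
Level-4 differences are constant, so g has degree 4.
Fitting a degree-4 polynomial gives g(m) = -2m^4 - m³ + m² + 3m - 4.
The constant term is g(0) = -4.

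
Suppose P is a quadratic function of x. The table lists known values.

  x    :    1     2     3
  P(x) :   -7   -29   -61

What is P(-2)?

Write P(x) = ax² + bx + c; the 3 given values yield a linear system in the 3 coefficients.
Solving, P(x) = -5x² - 7x + 5.
Then P(-2) = -1.

-1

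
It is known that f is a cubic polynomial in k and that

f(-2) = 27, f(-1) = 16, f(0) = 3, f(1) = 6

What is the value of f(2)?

43

Write f(k) = ak³ + bk² + ck + d; the 4 given values yield a linear system in the 4 coefficients.
Solving, f(k) = 3k³ + 8k² - 8k + 3.
Then f(2) = 43.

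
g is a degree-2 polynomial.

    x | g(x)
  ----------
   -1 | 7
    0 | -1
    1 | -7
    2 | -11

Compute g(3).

-13

First differences: -8, -6, -4. Second differences: 2, 2.
Level-2 differences are constant, so g has degree 2.
Fitting a degree-2 polynomial gives g(x) = x² - 7x - 1.
Then g(3) = -13.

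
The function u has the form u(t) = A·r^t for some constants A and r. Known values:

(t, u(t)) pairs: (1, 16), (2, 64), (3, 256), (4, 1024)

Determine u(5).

Consecutive ratio: 64/16 = 4, and 256/64 = 4, so r = 4.
Then A·4^1 = 16 gives A = 4, and u(t) = 4·4^t.
u(5) = 4·4^5 = 4096.

4096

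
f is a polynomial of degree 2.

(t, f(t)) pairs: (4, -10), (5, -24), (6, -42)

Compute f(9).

-120

Write f(t) = at² + bt + c; the 3 given values yield a linear system in the 3 coefficients.
Solving, f(t) = -2t² + 4t + 6.
Then f(9) = -120.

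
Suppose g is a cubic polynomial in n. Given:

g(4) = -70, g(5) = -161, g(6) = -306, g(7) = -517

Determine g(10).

-1666

Write g(n) = an³ + bn² + cn + d; the 4 given values yield a linear system in the 4 coefficients.
Solving, g(n) = -2n³ + 3n² + 4n - 6.
Then g(10) = -1666.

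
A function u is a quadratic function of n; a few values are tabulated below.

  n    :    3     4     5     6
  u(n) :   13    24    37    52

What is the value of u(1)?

-3

First differences: 11, 13, 15. Second differences: 2, 2.
Level-2 differences are constant, so u has degree 2.
Fitting a degree-2 polynomial gives u(n) = n² + 4n - 8.
Then u(1) = -3.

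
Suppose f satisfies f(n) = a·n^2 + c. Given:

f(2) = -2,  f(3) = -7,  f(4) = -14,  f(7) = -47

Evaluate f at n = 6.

From f(2) = -2 and f(3) = -7: 4a + c = -2 and 9a + c = -7.
Subtracting: 5a = -5, so a = -1; then c = -2 − (-1)·4 = 2.
So f(n) = -1n² + 2, and f(6) = -34.

-34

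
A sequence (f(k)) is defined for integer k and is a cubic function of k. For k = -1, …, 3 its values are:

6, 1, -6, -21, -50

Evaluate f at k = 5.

-174

Write f(k) = ak³ + bk² + ck + d; the 5 given values yield a linear system in the 4 coefficients.
Solving, f(k) = -k³ - k² - 5k + 1.
Then f(5) = -174.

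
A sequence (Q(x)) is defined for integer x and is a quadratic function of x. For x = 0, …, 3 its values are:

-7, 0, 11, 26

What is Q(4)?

First differences: 7, 11, 15. Second differences: 4, 4.
Level-2 differences are constant, so Q has degree 2.
Fitting a degree-2 polynomial gives Q(x) = 2x² + 5x - 7.
Then Q(4) = 45.

45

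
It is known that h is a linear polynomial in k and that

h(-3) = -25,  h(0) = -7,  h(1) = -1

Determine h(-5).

Write h(k) = ak + b; the 3 given values yield a linear system in the 2 coefficients.
Solving, h(k) = 6k - 7.
Then h(-5) = -37.

-37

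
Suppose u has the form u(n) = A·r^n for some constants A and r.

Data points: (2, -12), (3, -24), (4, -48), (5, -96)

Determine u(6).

-192

Consecutive ratio: -24/(-12) = 2, and -48/(-24) = 2, so r = 2.
Then A·2^2 = -12 gives A = -3, and u(n) = -3·2^n.
u(6) = -3·2^6 = -192.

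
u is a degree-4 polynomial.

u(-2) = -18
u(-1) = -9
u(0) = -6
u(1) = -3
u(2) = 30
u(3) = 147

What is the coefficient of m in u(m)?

0

First differences: 9, 3, 3, 33, 117. Second differences: -6, 0, 30, 84. Third differences: 6, 30, 54. Fourth differences: 24, 24.
Level-4 differences are constant, so u has degree 4.
Fitting a degree-4 polynomial gives u(m) = m^4 + 3m³ - m² - 6.
The coefficient of m is 0.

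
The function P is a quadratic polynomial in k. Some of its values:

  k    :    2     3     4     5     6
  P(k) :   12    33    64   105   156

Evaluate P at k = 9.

369

First differences: 21, 31, 41, 51. Second differences: 10, 10, 10.
Level-2 differences are constant, so P has degree 2.
Fitting a degree-2 polynomial gives P(k) = 5k² - 4k.
Then P(9) = 369.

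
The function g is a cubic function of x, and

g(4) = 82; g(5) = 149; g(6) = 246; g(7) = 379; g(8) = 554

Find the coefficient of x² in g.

First differences: 67, 97, 133, 175. Second differences: 30, 36, 42. Third differences: 6, 6.
Level-3 differences are constant, so g has degree 3.
Fitting a degree-3 polynomial gives g(x) = x³ + 6x - 6.
The coefficient of x² is 0.

0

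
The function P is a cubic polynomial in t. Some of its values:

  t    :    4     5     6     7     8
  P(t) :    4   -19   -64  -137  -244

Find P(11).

First differences: -23, -45, -73, -107. Second differences: -22, -28, -34. Third differences: -6, -6.
Level-3 differences are constant, so P has degree 3.
Fitting a degree-3 polynomial gives P(t) = -t³ + 4t² + 2t - 4.
Then P(11) = -829.

-829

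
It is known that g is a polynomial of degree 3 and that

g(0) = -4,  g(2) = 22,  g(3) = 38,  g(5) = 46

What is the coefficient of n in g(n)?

5

Write g(n) = an³ + bn² + cn + d; the 4 given values yield a linear system in the 4 coefficients.
Solving, g(n) = -n³ + 6n² + 5n - 4.
The coefficient of n is 5.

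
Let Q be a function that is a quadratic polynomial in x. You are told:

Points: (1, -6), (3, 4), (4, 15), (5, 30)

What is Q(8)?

Write Q(x) = ax² + bx + c; the 4 given values yield a linear system in the 3 coefficients.
Solving, Q(x) = 2x² - 3x - 5.
Then Q(8) = 99.

99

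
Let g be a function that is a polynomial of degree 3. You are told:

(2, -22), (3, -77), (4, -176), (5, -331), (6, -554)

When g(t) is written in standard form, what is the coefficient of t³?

-2

Write g(t) = at³ + bt² + ct + d; the 5 given values yield a linear system in the 4 coefficients.
Solving, g(t) = -2t³ - 4t² + 3t + 4.
The coefficient of t³ is -2.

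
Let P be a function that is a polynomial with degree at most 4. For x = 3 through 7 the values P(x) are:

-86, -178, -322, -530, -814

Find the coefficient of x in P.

-4

First differences: -92, -144, -208, -284. Second differences: -52, -64, -76. Third differences: -12, -12.
Level-3 differences are constant, so P has degree 3.
Fitting a degree-3 polynomial gives P(x) = -2x³ - 2x² - 4x - 2.
The coefficient of x is -4.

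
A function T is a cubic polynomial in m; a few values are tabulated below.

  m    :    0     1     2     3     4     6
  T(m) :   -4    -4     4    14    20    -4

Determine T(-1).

Write T(m) = am³ + bm² + cm + d; the 6 given values yield a linear system in the 4 coefficients.
Solving, T(m) = -m³ + 7m² - 6m - 4.
Then T(-1) = 10.

10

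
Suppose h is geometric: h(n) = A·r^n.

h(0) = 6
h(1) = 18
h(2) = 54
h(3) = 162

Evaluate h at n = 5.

1458

Consecutive ratio: 18/6 = 3, and 54/18 = 3, so r = 3.
Then A·3^0 = 6 gives A = 6, and h(n) = 6·3^n.
h(5) = 6·3^5 = 1458.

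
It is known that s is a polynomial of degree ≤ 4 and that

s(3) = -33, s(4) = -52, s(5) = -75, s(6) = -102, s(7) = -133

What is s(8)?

Write s(m) = am^4 + bm³ + cm² + dm + e; the 5 given values yield a linear system in the 5 coefficients.
Solving, the top 2 coefficients vanish, and s(m) = -2m² - 5m.
Then s(8) = -168.

-168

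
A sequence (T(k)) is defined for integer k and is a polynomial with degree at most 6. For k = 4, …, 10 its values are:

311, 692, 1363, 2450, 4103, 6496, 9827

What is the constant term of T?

7

First differences: 381, 671, 1087, 1653, 2393, 3331. Second differences: 290, 416, 566, 740, 938. Third differences: 126, 150, 174, 198. Fourth differences: 24, 24, 24.
Level-4 differences are constant, so T has degree 4.
Fitting a degree-4 polynomial gives T(k) = k^4 - k³ + 9k² - 8k + 7.
The constant term is T(0) = 7.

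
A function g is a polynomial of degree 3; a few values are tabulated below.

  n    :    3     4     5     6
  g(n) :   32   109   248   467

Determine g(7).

Write g(n) = an³ + bn² + cn + d; the 4 given values yield a linear system in the 4 coefficients.
Solving, g(n) = 3n³ - 5n² + n - 7.
Then g(7) = 784.

784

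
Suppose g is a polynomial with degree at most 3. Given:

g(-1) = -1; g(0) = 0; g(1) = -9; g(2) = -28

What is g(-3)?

-33

Write g(m) = am³ + bm² + cm + d; the 4 given values yield a linear system in the 4 coefficients.
Solving, the leading coefficient vanishes, and g(m) = -5m² - 4m.
Then g(-3) = -33.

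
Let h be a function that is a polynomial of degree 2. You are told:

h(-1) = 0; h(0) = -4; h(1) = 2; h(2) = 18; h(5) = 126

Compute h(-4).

Write h(k) = ak² + bk + c; the 5 given values yield a linear system in the 3 coefficients.
Solving, h(k) = 5k² + k - 4.
Then h(-4) = 72.

72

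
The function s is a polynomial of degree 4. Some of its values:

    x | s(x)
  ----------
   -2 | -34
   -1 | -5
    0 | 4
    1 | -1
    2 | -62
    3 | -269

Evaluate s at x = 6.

-3386

First differences: 29, 9, -5, -61, -207. Second differences: -20, -14, -56, -146. Third differences: 6, -42, -90. Fourth differences: -48, -48.
Level-4 differences are constant, so s has degree 4.
Fitting a degree-4 polynomial gives s(x) = -2x^4 - 3x³ - 5x² + 5x + 4.
Then s(6) = -3386.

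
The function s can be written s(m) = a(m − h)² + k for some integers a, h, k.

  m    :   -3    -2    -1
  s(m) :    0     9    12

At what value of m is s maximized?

-1

First differences 9, 3; second difference -6 = 2a, so a = -3.
Expanding, the m-coefficient is −2ah = 6h; matching it to the data gives h = -1, and then k = 12.
So s(m) = -3(m + 1)² + 12.
Hence h = -1.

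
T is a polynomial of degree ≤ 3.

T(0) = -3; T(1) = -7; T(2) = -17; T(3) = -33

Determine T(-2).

First differences: -4, -10, -16. Second differences: -6, -6.
Level-2 differences are constant, so T has degree 2.
Fitting a degree-2 polynomial gives T(m) = -3m² - m - 3.
Then T(-2) = -13.

-13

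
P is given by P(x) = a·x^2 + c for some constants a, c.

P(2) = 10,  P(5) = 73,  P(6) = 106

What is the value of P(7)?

145

From P(2) = 10 and P(5) = 73: 4a + c = 10 and 25a + c = 73.
Subtracting: 21a = 63, so a = 3; then c = 10 − 3·4 = -2.
So P(x) = 3x² − 2, and P(7) = 145.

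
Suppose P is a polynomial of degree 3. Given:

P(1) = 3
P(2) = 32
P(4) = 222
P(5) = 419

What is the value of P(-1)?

-13

Write P(k) = ak³ + bk² + ck + d; the 4 given values yield a linear system in the 4 coefficients.
Solving, P(k) = 3k³ + k² + 5k - 6.
Then P(-1) = -13.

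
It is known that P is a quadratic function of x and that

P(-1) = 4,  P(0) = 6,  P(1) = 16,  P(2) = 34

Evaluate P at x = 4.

94

First differences: 2, 10, 18. Second differences: 8, 8.
Level-2 differences are constant, so P has degree 2.
Fitting a degree-2 polynomial gives P(x) = 4x² + 6x + 6.
Then P(4) = 94.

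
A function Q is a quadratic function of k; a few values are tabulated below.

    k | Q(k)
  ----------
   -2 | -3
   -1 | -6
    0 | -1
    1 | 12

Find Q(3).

62

First differences: -3, 5, 13. Second differences: 8, 8.
Level-2 differences are constant, so Q has degree 2.
Fitting a degree-2 polynomial gives Q(k) = 4k² + 9k - 1.
Then Q(3) = 62.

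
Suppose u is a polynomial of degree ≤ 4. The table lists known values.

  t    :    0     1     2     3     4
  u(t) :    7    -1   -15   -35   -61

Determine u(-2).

5

First differences: -8, -14, -20, -26. Second differences: -6, -6, -6.
Level-2 differences are constant, so u has degree 2.
Fitting a degree-2 polynomial gives u(t) = -3t² - 5t + 7.
Then u(-2) = 5.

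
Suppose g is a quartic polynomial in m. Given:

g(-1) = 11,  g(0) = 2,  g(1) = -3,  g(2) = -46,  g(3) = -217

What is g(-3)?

Write g(m) = am^4 + bm³ + cm² + dm + e; the 5 given values yield a linear system in the 5 coefficients.
Solving, g(m) = -2m^4 - 3m³ + 4m² - 4m + 2.
Then g(-3) = -31.

-31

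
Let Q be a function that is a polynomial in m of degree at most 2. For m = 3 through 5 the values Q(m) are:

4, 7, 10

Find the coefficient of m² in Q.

0

First differences: 3, 3.
Level-1 differences are constant, so Q has degree 1.
Fitting a degree-1 polynomial gives Q(m) = 3m - 5.
The coefficient of m² is 0.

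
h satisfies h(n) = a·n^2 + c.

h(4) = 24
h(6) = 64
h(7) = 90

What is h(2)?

0

From h(4) = 24 and h(6) = 64: 16a + c = 24 and 36a + c = 64.
Subtracting: 20a = 40, so a = 2; then c = 24 − 2·16 = -8.
So h(n) = 2n² − 8, and h(2) = 0.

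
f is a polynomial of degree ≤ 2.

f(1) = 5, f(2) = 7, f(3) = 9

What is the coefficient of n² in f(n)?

Write f(n) = an² + bn + c; the 3 given values yield a linear system in the 3 coefficients.
Solving, the leading coefficient vanishes, and f(n) = 2n + 3.
The coefficient of n² is 0.

0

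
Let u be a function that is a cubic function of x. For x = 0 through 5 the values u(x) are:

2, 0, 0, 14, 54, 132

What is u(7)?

First differences: -2, 0, 14, 40, 78. Second differences: 2, 14, 26, 38. Third differences: 12, 12, 12.
Level-3 differences are constant, so u has degree 3.
Fitting a degree-3 polynomial gives u(x) = 2x³ - 5x² + x + 2.
Then u(7) = 450.

450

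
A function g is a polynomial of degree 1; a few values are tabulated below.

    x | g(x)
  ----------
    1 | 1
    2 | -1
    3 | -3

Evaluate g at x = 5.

Write g(x) = ax + b; the 3 given values yield a linear system in the 2 coefficients.
Solving, g(x) = -2x + 3.
Then g(5) = -7.

-7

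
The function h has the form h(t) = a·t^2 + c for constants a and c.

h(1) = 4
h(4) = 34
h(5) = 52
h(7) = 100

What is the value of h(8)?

From h(1) = 4 and h(4) = 34: 1a + c = 4 and 16a + c = 34.
Subtracting: 15a = 30, so a = 2; then c = 4 − 2·1 = 2.
So h(t) = 2t² + 2, and h(8) = 130.

130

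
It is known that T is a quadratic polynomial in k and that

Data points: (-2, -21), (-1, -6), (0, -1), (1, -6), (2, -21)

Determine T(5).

First differences: 15, 5, -5, -15. Second differences: -10, -10, -10.
Level-2 differences are constant, so T has degree 2.
Fitting a degree-2 polynomial gives T(k) = -5k² - 1.
Then T(5) = -126.

-126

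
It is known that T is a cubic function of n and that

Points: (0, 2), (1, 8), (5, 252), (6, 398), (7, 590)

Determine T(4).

Write T(n) = an³ + bn² + cn + d; the 5 given values yield a linear system in the 4 coefficients.
Solving, T(n) = n³ + 5n² + 2.
Then T(4) = 146.

146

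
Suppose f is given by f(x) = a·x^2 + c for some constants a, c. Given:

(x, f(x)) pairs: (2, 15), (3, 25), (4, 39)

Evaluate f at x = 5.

57

From f(2) = 15 and f(3) = 25: 4a + c = 15 and 9a + c = 25.
Subtracting: 5a = 10, so a = 2; then c = 15 − 2·4 = 7.
So f(x) = 2x² + 7, and f(5) = 57.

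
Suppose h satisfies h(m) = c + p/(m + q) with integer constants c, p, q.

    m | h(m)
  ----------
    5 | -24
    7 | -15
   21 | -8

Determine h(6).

(h(m) − c)(m + q) = p for each data point; the three points give a linear system in c and q, then p follows.
Solving: c = -6, q = -3, p = -36, so h(m) = -6 − 36/(m − 3).
Then h(6) = -6 − 36/3 = -18.

-18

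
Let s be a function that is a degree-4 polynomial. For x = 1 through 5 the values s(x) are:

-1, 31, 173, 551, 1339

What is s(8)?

8623

Write s(x) = ax^4 + bx³ + cx² + dx + e; the 5 given values yield a linear system in the 5 coefficients.
Solving, s(x) = 2x^4 + x³ - x² - 2x - 1.
Then s(8) = 8623.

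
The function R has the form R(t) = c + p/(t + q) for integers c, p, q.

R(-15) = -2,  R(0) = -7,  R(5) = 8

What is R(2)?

-19

(R(t) − c)(t + q) = p for each data point; the three points give a linear system in c and q, then p follows.
Solving: c = -1, q = -3, p = 18, so R(t) = -1 + 18/(t − 3).
Then R(2) = -1 + 18/(-1) = -19.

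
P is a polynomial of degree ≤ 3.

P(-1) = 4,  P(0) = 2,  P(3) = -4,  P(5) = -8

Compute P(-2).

Write P(t) = at³ + bt² + ct + d; the 4 given values yield a linear system in the 4 coefficients.
Solving, the top 2 coefficients vanish, and P(t) = -2t + 2.
Then P(-2) = 6.

6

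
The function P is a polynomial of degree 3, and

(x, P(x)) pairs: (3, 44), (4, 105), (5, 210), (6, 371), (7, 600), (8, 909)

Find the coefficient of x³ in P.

2

Write P(x) = ax³ + bx² + cx + d; the 6 given values yield a linear system in the 4 coefficients.
Solving, P(x) = 2x³ - 2x² + x + 5.
The coefficient of x³ is 2.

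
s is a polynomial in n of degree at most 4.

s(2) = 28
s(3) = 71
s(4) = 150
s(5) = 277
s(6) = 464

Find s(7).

723

Write s(n) = an^4 + bn³ + cn² + dn + e; the 5 given values yield a linear system in the 5 coefficients.
Solving, the leading coefficient vanishes, and s(n) = 2n³ + 5n + 2.
Then s(7) = 723.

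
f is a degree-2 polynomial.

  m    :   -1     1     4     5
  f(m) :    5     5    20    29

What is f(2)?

Write f(m) = am² + bm + c; the 4 given values yield a linear system in the 3 coefficients.
Solving, f(m) = m² + 4.
Then f(2) = 8.

8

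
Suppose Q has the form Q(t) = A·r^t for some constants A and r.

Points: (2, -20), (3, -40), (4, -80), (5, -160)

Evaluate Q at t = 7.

Consecutive ratio: -40/(-20) = 2, and -80/(-40) = 2, so r = 2.
Then A·2^2 = -20 gives A = -5, and Q(t) = -5·2^t.
Q(7) = -5·2^7 = -640.

-640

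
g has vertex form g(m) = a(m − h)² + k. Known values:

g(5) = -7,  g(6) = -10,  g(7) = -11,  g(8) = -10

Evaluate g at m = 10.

First differences -3, -1, 1; second difference 2 = 2a, so a = 1.
Expanding, the m-coefficient is −2ah = -2h; matching it to the data gives h = 7, and then k = -11.
So g(m) = 1(m − 7)² − 11.
g(10) = 1·3² − 11 = -2.

-2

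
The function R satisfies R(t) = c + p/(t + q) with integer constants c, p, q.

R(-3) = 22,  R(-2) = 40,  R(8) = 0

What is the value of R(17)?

2

(R(t) − c)(t + q) = p for each data point; the three points give a linear system in c and q, then p follows.
Solving: c = 4, q = 1, p = -36, so R(t) = 4 − 36/(t + 1).
Then R(17) = 4 − 36/18 = 2.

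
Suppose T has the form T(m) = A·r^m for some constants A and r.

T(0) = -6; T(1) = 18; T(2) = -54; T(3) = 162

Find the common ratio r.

-3

Consecutive ratio: 18/(-6) = -3, and -54/18 = -3, so r = -3.
Then A·(-3)^0 = -6 gives A = -6, and T(m) = -6·(-3)^m.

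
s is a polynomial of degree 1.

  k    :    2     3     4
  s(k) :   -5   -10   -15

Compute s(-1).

10

First differences: -5, -5.
Level-1 differences are constant, so s has degree 1.
Fitting a degree-1 polynomial gives s(k) = -5k + 5.
Then s(-1) = 10.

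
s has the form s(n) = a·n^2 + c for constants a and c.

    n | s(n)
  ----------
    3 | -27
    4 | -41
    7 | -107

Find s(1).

From s(3) = -27 and s(4) = -41: 9a + c = -27 and 16a + c = -41.
Subtracting: 7a = -14, so a = -2; then c = -27 − (-2)·9 = -9.
So s(n) = -2n² − 9, and s(1) = -11.

-11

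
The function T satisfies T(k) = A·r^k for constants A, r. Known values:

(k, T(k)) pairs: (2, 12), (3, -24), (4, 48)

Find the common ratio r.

Consecutive ratio: -24/12 = -2, and 48/(-24) = -2, so r = -2.
Then A·(-2)^2 = 12 gives A = 3, and T(k) = 3·(-2)^k.

-2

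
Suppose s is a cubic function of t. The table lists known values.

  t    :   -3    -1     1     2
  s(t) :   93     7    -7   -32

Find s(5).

Write s(t) = at³ + bt² + ct + d; the 4 given values yield a linear system in the 4 coefficients.
Solving, s(t) = -3t³ - 4t.
Then s(5) = -395.

-395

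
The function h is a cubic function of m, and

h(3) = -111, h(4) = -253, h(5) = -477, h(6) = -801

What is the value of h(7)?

Write h(m) = am³ + bm² + cm + d; the 4 given values yield a linear system in the 4 coefficients.
Solving, h(m) = -3m³ - 5m² + 4m + 3.
Then h(7) = -1243.

-1243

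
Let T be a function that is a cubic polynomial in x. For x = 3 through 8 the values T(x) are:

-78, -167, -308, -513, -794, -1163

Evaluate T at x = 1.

-8

First differences: -89, -141, -205, -281, -369. Second differences: -52, -64, -76, -88. Third differences: -12, -12, -12.
Level-3 differences are constant, so T has degree 3.
Fitting a degree-3 polynomial gives T(x) = -2x³ - 2x² - x - 3.
Then T(1) = -8.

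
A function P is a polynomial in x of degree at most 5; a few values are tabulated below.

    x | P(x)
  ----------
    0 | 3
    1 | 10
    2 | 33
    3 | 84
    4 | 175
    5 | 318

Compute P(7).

Write P(x) = ax^5 + bx^4 + cx³ + dx² + ex + p; the 6 given values yield a linear system in the 6 coefficients.
Solving, the top 2 coefficients vanish, and P(x) = 2x³ + 2x² + 3x + 3.
Then P(7) = 808.

808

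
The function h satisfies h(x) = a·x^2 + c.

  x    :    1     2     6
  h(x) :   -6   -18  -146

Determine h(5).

-102

From h(1) = -6 and h(2) = -18: 1a + c = -6 and 4a + c = -18.
Subtracting: 3a = -12, so a = -4; then c = -6 − (-4)·1 = -2.
So h(x) = -4x² − 2, and h(5) = -102.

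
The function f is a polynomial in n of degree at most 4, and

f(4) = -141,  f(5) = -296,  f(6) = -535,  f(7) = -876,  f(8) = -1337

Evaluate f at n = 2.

First differences: -155, -239, -341, -461. Second differences: -84, -102, -120. Third differences: -18, -18.
Level-3 differences are constant, so f has degree 3.
Fitting a degree-3 polynomial gives f(n) = -3n³ + 3n² + n - 1.
Then f(2) = -11.

-11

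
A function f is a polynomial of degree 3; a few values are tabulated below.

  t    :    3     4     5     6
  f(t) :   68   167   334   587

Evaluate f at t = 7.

Write f(t) = at³ + bt² + ct + d; the 4 given values yield a linear system in the 4 coefficients.
Solving, f(t) = 3t³ - 2t² + 2t - 1.
Then f(7) = 944.

944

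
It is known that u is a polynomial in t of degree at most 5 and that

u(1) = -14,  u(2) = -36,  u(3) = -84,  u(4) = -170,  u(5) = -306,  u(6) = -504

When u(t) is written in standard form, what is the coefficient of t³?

-2

Write u(t) = at^5 + bt^4 + ct³ + dt² + et + p; the 6 given values yield a linear system in the 6 coefficients.
Solving, the top 2 coefficients vanish, and u(t) = -2t³ - t² - 5t - 6.
The coefficient of t³ is -2.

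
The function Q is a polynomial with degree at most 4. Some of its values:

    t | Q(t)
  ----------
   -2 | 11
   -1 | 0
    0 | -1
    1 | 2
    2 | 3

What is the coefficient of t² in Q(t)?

2

First differences: -11, -1, 3, 1. Second differences: 10, 4, -2. Third differences: -6, -6.
Level-3 differences are constant, so Q has degree 3.
Fitting a degree-3 polynomial gives Q(t) = -t³ + 2t² + 2t - 1.
The coefficient of t² is 2.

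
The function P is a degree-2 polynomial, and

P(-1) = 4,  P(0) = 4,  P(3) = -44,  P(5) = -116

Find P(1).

Write P(m) = am² + bm + c; the 4 given values yield a linear system in the 3 coefficients.
Solving, P(m) = -4m² - 4m + 4.
Then P(1) = -4.

-4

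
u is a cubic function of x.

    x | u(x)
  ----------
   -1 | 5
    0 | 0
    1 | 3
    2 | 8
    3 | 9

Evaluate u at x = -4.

128

First differences: -5, 3, 5, 1. Second differences: 8, 2, -4. Third differences: -6, -6.
Level-3 differences are constant, so u has degree 3.
Fitting a degree-3 polynomial gives u(x) = -x³ + 4x².
Then u(-4) = 128.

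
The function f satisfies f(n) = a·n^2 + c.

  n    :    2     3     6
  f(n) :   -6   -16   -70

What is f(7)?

-96

From f(2) = -6 and f(3) = -16: 4a + c = -6 and 9a + c = -16.
Subtracting: 5a = -10, so a = -2; then c = -6 − (-2)·4 = 2.
So f(n) = -2n² + 2, and f(7) = -96.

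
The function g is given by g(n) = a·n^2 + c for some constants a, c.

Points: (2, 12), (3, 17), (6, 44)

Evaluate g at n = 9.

89

From g(2) = 12 and g(3) = 17: 4a + c = 12 and 9a + c = 17.
Subtracting: 5a = 5, so a = 1; then c = 12 − 1·4 = 8.
So g(n) = 1n² + 8, and g(9) = 89.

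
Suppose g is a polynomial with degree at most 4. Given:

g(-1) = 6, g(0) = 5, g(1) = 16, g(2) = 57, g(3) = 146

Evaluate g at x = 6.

First differences: -1, 11, 41, 89. Second differences: 12, 30, 48. Third differences: 18, 18.
Level-3 differences are constant, so g has degree 3.
Fitting a degree-3 polynomial gives g(x) = 3x³ + 6x² + 2x + 5.
Then g(6) = 881.

881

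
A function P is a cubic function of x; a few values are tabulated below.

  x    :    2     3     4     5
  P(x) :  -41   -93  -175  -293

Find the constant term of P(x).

Write P(x) = ax³ + bx² + cx + d; the 4 given values yield a linear system in the 4 coefficients.
Solving, P(x) = -x³ - 6x² - 3x - 3.
The constant term is P(0) = -3.

-3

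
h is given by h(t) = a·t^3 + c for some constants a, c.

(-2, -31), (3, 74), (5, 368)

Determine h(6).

From h(-2) = -31 and h(3) = 74: -8a + c = -31 and 27a + c = 74.
Subtracting: 35a = 105, so a = 3; then c = -31 − 3·(-8) = -7.
So h(t) = 3t³ − 7, and h(6) = 641.

641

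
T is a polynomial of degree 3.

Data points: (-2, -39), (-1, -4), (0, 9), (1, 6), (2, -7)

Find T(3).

-24

First differences: 35, 13, -3, -13. Second differences: -22, -16, -10. Third differences: 6, 6.
Level-3 differences are constant, so T has degree 3.
Fitting a degree-3 polynomial gives T(m) = m³ - 8m² + 4m + 9.
Then T(3) = -24.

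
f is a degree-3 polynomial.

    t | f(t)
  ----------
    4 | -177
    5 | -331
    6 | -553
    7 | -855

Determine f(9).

Write f(t) = at³ + bt² + ct + d; the 4 given values yield a linear system in the 4 coefficients.
Solving, f(t) = -2t³ - 4t² + 4t - 1.
Then f(9) = -1747.

-1747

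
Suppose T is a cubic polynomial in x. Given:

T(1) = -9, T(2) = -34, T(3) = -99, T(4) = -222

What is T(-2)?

Write T(x) = ax³ + bx² + cx + d; the 4 given values yield a linear system in the 4 coefficients.
Solving, T(x) = -3x³ - 2x² + 2x - 6.
Then T(-2) = 6.

6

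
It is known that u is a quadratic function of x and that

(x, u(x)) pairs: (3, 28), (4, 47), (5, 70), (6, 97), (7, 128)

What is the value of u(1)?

First differences: 19, 23, 27, 31. Second differences: 4, 4, 4.
Level-2 differences are constant, so u has degree 2.
Fitting a degree-2 polynomial gives u(x) = 2x² + 5x - 5.
Then u(1) = 2.

2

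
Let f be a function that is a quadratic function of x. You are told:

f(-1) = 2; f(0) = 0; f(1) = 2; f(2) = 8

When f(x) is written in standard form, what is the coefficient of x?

First differences: -2, 2, 6. Second differences: 4, 4.
Level-2 differences are constant, so f has degree 2.
Fitting a degree-2 polynomial gives f(x) = 2x².
The coefficient of x is 0.

0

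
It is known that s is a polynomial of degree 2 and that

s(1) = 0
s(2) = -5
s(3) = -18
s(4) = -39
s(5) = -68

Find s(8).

First differences: -5, -13, -21, -29. Second differences: -8, -8, -8.
Level-2 differences are constant, so s has degree 2.
Fitting a degree-2 polynomial gives s(k) = -4k² + 7k - 3.
Then s(8) = -203.

-203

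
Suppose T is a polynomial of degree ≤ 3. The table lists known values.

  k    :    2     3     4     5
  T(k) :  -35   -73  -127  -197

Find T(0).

-7

Write T(k) = ak³ + bk² + ck + d; the 4 given values yield a linear system in the 4 coefficients.
Solving, the leading coefficient vanishes, and T(k) = -8k² + 2k - 7.
Then T(0) = -7.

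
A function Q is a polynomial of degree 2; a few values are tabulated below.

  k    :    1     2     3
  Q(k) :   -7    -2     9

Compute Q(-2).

14

Write Q(k) = ak² + bk + c; the 3 given values yield a linear system in the 3 coefficients.
Solving, Q(k) = 3k² - 4k - 6.
Then Q(-2) = 14.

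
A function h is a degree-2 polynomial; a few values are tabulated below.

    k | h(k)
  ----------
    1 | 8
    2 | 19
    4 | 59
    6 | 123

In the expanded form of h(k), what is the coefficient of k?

Write h(k) = ak² + bk + c; the 4 given values yield a linear system in the 3 coefficients.
Solving, h(k) = 3k² + 2k + 3.
The coefficient of k is 2.

2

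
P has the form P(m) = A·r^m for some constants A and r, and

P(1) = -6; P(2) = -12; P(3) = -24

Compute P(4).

-48

Consecutive ratio: -12/(-6) = 2, and -24/(-12) = 2, so r = 2.
Then A·2^1 = -6 gives A = -3, and P(m) = -3·2^m.
P(4) = -3·2^4 = -48.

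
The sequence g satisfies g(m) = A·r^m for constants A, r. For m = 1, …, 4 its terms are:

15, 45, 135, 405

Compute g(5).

Consecutive ratio: 45/15 = 3, and 135/45 = 3, so r = 3.
Then A·3^1 = 15 gives A = 5, and g(m) = 5·3^m.
g(5) = 5·3^5 = 1215.

1215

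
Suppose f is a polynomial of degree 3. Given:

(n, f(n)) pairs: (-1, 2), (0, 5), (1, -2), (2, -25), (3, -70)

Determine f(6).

First differences: 3, -7, -23, -45. Second differences: -10, -16, -22. Third differences: -6, -6.
Level-3 differences are constant, so f has degree 3.
Fitting a degree-3 polynomial gives f(n) = -n³ - 5n² - n + 5.
Then f(6) = -397.

-397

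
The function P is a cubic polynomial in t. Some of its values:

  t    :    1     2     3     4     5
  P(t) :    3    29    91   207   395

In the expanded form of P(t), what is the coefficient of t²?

0

First differences: 26, 62, 116, 188. Second differences: 36, 54, 72. Third differences: 18, 18.
Level-3 differences are constant, so P has degree 3.
Fitting a degree-3 polynomial gives P(t) = 3t³ + 5t - 5.
The coefficient of t² is 0.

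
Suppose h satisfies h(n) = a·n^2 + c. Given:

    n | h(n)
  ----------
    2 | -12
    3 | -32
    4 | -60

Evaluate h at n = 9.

From h(2) = -12 and h(3) = -32: 4a + c = -12 and 9a + c = -32.
Subtracting: 5a = -20, so a = -4; then c = -12 − (-4)·4 = 4.
So h(n) = -4n² + 4, and h(9) = -320.

-320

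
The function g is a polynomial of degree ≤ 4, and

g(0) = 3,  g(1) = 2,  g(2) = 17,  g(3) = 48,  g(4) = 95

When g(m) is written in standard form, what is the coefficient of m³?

0

First differences: -1, 15, 31, 47. Second differences: 16, 16, 16.
Level-2 differences are constant, so g has degree 2.
Fitting a degree-2 polynomial gives g(m) = 8m² - 9m + 3.
The coefficient of m³ is 0.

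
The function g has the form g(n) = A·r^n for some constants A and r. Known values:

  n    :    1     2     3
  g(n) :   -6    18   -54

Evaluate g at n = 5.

-486

Consecutive ratio: 18/(-6) = -3, and -54/18 = -3, so r = -3.
Then A·(-3)^1 = -6 gives A = 2, and g(n) = 2·(-3)^n.
g(5) = 2·(-3)^5 = -486.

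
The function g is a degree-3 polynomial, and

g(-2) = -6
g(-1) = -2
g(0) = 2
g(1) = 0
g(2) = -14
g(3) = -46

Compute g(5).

First differences: 4, 4, -2, -14, -32. Second differences: 0, -6, -12, -18. Third differences: -6, -6, -6.
Level-3 differences are constant, so g has degree 3.
Fitting a degree-3 polynomial gives g(t) = -t³ - 3t² + 2t + 2.
Then g(5) = -188.

-188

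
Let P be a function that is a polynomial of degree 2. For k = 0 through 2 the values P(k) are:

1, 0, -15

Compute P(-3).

Write P(k) = ak² + bk + c; the 3 given values yield a linear system in the 3 coefficients.
Solving, P(k) = -7k² + 6k + 1.
Then P(-3) = -80.

-80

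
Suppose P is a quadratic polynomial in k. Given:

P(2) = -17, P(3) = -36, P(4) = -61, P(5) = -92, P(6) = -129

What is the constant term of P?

First differences: -19, -25, -31, -37. Second differences: -6, -6, -6.
Level-2 differences are constant, so P has degree 2.
Fitting a degree-2 polynomial gives P(k) = -3k² - 4k + 3.
The constant term is P(0) = 3.

3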